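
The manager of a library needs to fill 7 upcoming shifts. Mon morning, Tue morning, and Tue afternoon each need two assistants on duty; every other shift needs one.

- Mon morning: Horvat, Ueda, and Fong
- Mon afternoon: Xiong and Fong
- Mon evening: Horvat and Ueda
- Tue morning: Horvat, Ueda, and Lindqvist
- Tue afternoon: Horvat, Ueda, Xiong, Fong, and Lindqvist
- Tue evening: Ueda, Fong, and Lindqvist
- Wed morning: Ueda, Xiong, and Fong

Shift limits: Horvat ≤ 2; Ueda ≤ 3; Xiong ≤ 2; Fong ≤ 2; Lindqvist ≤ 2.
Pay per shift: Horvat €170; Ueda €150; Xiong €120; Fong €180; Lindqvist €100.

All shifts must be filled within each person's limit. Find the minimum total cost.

€1410

Picking the cheapest available assistant for each shift independently would cost €1280, but that ignores the shift limits.
An optimal schedule: Mon morning→Horvat+Ueda, Mon afternoon→Xiong, Mon evening→Horvat, Tue morning→Ueda+Lindqvist, Tue afternoon→Fong+Lindqvist, Tue evening→Ueda, Wed morning→Xiong.
Total: 170 + 150 + 120 + 170 + 150 + 100 + 180 + 100 + 150 + 120 = €1410.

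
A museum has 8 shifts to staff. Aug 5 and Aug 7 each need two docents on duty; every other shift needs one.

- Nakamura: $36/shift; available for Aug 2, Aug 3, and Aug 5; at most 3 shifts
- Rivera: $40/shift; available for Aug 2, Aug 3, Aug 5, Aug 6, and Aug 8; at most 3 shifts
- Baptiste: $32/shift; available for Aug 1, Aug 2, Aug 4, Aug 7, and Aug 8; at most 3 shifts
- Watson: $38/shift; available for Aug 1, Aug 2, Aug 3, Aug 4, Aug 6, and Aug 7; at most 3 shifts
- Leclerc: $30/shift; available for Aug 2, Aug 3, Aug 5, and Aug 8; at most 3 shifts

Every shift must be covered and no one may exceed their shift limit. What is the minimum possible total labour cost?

$334

Aug 7 can only be covered by Baptiste and Watson, so that assignment is forced.
Picking the cheapest available docent for each shift independently would cost $328, but that ignores the shift limits.
An optimal schedule: Aug 1→Baptiste, Aug 2→Nakamura, Aug 3→Leclerc, Aug 4→Baptiste, Aug 5→Leclerc+Nakamura, Aug 6→Watson, Aug 7→Baptiste+Watson, Aug 8→Leclerc.
Total: 32 + 36 + 30 + 32 + 30 + 36 + 38 + 32 + 38 + 30 = $334.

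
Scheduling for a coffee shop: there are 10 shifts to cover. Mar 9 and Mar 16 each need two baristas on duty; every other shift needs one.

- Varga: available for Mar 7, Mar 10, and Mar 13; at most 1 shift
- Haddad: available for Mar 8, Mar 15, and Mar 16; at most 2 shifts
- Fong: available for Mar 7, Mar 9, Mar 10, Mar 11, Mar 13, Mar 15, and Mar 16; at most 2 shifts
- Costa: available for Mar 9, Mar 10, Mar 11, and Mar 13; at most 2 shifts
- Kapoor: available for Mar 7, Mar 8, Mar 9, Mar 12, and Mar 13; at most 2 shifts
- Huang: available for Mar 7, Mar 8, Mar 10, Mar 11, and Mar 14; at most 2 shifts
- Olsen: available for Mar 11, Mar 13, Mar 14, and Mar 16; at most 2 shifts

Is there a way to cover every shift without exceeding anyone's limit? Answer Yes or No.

Yes

Mar 12 can only be covered by Kapoor, so that assignment is forced.
One valid schedule: Mar 7→Varga, Mar 8→Haddad, Mar 9→Fong+Costa, Mar 10→Costa, Mar 11→Huang, Mar 12→Kapoor, Mar 13→Kapoor, Mar 14→Huang, Mar 15→Haddad, Mar 16→Fong+Olsen.
Loads: Varga 1/1, Haddad 2/2, Fong 2/2, Costa 2/2, Kapoor 2/2, Huang 2/2, Olsen 1/2 — all within limits.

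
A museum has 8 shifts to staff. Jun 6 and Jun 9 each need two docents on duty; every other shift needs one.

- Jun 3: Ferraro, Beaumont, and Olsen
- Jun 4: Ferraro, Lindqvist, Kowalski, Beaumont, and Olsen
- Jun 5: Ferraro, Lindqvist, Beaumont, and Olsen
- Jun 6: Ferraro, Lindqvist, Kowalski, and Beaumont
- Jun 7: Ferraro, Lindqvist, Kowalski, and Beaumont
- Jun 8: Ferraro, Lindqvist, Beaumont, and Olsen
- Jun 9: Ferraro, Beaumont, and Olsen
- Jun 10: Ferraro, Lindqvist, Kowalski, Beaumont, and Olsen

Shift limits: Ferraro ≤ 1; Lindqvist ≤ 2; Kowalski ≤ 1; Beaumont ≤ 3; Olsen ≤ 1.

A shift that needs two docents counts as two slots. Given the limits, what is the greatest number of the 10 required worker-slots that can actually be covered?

8

Total capacity across all docents is 1+2+1+3+1 = 8, and 10 slots are needed, so at most 8 can be filled.
An assignment achieving 8: Jun 3→Ferraro, Jun 5→Lindqvist, Jun 6→Lindqvist+Kowalski, Jun 7→Beaumont, Jun 8→Beaumont, Jun 9→Beaumont+Olsen.
Loads: Ferraro 1/1, Lindqvist 2/2, Kowalski 1/1, Beaumont 3/3, Olsen 1/1.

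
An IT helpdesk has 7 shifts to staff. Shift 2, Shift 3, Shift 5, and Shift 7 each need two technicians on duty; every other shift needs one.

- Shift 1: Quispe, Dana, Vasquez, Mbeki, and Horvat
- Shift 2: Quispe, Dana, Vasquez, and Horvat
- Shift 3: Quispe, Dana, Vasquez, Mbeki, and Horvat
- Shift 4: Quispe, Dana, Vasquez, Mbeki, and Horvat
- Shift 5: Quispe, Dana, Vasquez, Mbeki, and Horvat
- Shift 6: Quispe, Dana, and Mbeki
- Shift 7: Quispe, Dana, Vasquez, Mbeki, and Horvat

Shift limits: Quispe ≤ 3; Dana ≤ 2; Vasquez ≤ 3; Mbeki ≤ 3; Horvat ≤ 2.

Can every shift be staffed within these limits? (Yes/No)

Yes

One valid schedule: Shift 1→Quispe, Shift 2→Dana+Vasquez, Shift 3→Dana+Vasquez, Shift 4→Quispe, Shift 5→Vasquez+Mbeki, Shift 6→Quispe, Shift 7→Mbeki+Horvat.
Loads: Quispe 3/3, Dana 2/2, Vasquez 3/3, Mbeki 2/3, Horvat 1/2 — all within limits.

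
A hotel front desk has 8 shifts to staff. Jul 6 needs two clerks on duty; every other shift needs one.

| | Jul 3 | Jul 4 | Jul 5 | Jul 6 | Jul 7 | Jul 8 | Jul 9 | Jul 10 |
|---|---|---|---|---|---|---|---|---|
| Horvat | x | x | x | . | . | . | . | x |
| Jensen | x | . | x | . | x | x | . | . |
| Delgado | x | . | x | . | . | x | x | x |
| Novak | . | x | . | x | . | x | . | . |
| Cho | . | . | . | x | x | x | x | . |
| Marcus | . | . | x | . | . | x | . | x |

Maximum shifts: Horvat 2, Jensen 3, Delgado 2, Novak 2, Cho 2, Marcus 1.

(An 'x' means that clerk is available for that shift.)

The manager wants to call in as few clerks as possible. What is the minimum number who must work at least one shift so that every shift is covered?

9 slots to fill and no one can take more than 3, so at least ⌈9/3⌉ = 3 clerks are needed.
Any 3 clerks together have capacity at most 3+2+2 = 7 < 9 slots, so 3 can never suffice.
Horvat, Jensen, Novak, and Cho alone can cover everything: Jul 3→Horvat, Jul 4→Novak, Jul 5→Jensen, Jul 6→Novak+Cho, Jul 7→Jensen, Jul 8→Jensen, Jul 9→Cho, Jul 10→Horvat.

4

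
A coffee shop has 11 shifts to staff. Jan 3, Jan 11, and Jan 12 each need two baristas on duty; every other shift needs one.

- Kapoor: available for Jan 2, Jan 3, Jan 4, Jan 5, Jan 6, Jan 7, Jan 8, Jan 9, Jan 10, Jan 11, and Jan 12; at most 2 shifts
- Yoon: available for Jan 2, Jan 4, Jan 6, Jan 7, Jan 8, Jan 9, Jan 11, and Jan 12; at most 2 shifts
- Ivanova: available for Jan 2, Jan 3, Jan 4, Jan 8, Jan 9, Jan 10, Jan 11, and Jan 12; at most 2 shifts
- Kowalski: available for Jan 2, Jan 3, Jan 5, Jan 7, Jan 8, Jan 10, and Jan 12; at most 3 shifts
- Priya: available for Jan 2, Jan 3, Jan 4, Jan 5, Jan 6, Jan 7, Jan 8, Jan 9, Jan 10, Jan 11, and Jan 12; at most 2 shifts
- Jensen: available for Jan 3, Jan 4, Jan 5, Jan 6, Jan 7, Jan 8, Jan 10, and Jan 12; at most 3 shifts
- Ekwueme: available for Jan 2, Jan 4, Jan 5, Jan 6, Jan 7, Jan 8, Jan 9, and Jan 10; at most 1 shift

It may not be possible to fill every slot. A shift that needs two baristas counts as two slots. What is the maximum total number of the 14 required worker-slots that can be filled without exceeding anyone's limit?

Total capacity across all baristas is 2+2+2+3+2+3+1 = 15, and 14 slots are needed, so at most 14 can be filled.
An assignment achieving 14: Jan 2→Kowalski, Jan 3→Kapoor+Ivanova, Jan 4→Priya, Jan 5→Kowalski, Jan 6→Yoon, Jan 7→Kowalski, Jan 8→Jensen, Jan 9→Ivanova, Jan 10→Jensen, Jan 11→Kapoor+Yoon, Jan 12→Priya+Jensen.
Loads: Kapoor 2/2, Yoon 2/2, Ivanova 2/2, Kowalski 3/3, Priya 2/2, Jensen 3/3, Ekwueme 0/1.

14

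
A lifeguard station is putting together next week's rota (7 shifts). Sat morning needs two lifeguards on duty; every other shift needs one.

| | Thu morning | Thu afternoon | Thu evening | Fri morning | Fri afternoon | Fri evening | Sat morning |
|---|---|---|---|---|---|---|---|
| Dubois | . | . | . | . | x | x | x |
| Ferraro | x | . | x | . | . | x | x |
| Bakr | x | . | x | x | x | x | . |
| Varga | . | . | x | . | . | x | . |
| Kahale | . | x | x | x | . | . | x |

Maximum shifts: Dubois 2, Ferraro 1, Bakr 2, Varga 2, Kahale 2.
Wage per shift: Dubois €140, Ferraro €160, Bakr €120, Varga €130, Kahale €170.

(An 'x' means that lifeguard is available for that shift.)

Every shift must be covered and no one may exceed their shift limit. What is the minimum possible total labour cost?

€1110

Thu afternoon can only be covered by Kahale, so that assignment is forced.
Picking the cheapest available lifeguard for each shift independently would cost €1070, but that ignores the shift limits.
An optimal schedule: Thu morning→Bakr, Thu afternoon→Kahale, Thu evening→Varga, Fri morning→Bakr, Fri afternoon→Dubois, Fri evening→Varga, Sat morning→Dubois+Ferraro.
Total: 120 + 170 + 130 + 120 + 140 + 130 + 140 + 160 = €1110.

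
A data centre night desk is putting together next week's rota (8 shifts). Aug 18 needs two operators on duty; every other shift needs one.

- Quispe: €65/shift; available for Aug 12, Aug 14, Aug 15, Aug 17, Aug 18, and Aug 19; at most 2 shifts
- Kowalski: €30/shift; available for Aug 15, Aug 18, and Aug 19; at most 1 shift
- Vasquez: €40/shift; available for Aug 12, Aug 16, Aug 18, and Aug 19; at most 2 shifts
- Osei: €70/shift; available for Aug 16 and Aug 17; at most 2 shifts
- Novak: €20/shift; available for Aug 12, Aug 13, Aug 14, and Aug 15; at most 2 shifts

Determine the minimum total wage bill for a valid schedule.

€420

Aug 13 can only be covered by Novak, so that assignment is forced.
Picking the cheapest available operator for each shift independently would cost €285, but that ignores the shift limits.
An optimal schedule: Aug 12→Quispe, Aug 13→Novak, Aug 14→Quispe, Aug 15→Novak, Aug 16→Osei, Aug 17→Osei, Aug 18→Kowalski+Vasquez, Aug 19→Vasquez.
Total: 65 + 20 + 65 + 20 + 70 + 70 + 30 + 40 + 40 = €420.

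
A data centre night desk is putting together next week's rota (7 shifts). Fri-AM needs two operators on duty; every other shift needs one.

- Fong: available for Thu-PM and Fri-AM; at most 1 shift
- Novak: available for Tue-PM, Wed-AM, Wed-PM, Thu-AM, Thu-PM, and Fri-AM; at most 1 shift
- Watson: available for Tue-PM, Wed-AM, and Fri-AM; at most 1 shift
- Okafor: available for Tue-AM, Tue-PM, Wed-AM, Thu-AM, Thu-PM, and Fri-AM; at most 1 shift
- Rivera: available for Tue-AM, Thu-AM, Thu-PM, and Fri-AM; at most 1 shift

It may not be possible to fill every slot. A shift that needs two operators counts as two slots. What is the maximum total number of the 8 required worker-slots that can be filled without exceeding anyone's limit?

Total capacity across all operators is 1+1+1+1+1 = 5, and 8 slots are needed, so at most 5 can be filled.
An assignment achieving 5: Tue-AM→Okafor, Tue-PM→Watson, Wed-PM→Novak, Thu-AM→Rivera, Thu-PM→Fong.
Loads: Fong 1/1, Novak 1/1, Watson 1/1, Okafor 1/1, Rivera 1/1.

5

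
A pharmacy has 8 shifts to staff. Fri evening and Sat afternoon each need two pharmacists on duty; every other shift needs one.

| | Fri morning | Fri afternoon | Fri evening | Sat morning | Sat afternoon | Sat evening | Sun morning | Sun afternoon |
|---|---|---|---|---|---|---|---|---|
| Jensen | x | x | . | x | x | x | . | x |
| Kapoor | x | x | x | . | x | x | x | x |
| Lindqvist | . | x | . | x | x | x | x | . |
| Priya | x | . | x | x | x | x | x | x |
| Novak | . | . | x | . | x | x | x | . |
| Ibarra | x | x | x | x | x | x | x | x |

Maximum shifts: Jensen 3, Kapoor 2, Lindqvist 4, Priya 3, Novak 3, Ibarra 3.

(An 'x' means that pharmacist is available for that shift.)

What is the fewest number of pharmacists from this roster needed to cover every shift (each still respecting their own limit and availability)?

10 slots to fill and no one can take more than 4, so at least ⌈10/4⌉ = 3 pharmacists are needed.
Lindqvist, Priya, and Novak alone can cover everything: Fri morning→Priya, Fri afternoon→Lindqvist, Fri evening→Priya+Novak, Sat morning→Lindqvist, Sat afternoon→Lindqvist+Novak, Sat evening→Lindqvist, Sun morning→Novak, Sun afternoon→Priya.

3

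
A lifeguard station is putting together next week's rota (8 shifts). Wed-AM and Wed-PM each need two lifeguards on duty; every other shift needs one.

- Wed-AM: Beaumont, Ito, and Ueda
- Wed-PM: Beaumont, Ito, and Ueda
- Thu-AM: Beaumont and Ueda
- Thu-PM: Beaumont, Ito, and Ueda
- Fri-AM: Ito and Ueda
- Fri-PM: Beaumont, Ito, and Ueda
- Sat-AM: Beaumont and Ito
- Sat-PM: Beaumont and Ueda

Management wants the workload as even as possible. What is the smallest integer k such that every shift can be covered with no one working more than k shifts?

4

With 3 lifeguards and 10 worker-slots to fill, someone must work at least ⌈10/3⌉ = 4 shifts, so k ≥ 4.
k = 4 works: Wed-AM→Beaumont+Ito, Wed-PM→Ito+Ueda, Thu-AM→Beaumont, Thu-PM→Ito, Fri-AM→Ito, Fri-PM→Ueda, Sat-AM→Beaumont, Sat-PM→Beaumont.
Loads: Beaumont 4, Ito 4, Ueda 2 — all ≤ 4.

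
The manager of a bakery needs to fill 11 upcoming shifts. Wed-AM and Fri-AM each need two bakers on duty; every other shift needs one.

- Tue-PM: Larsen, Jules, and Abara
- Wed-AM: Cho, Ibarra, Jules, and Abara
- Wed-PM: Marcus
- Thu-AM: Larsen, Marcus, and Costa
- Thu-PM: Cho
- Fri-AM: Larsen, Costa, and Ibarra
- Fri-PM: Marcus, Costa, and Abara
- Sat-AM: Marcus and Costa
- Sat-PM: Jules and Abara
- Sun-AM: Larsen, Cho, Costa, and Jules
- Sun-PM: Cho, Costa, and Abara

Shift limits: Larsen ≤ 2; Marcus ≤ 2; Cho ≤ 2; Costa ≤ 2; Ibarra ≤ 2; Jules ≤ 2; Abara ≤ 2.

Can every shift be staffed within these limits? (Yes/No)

Yes

Wed-PM can only be covered by Marcus, so that assignment is forced.
Thu-PM can only be covered by Cho, so that assignment is forced.
One valid schedule: Tue-PM→Larsen, Wed-AM→Ibarra+Abara, Wed-PM→Marcus, Thu-AM→Larsen, Thu-PM→Cho, Fri-AM→Costa+Ibarra, Fri-PM→Costa, Sat-AM→Marcus, Sat-PM→Jules, Sun-AM→Jules, Sun-PM→Cho.
Loads: Larsen 2/2, Marcus 2/2, Cho 2/2, Costa 2/2, Ibarra 2/2, Jules 2/2, Abara 1/2 — all within limits.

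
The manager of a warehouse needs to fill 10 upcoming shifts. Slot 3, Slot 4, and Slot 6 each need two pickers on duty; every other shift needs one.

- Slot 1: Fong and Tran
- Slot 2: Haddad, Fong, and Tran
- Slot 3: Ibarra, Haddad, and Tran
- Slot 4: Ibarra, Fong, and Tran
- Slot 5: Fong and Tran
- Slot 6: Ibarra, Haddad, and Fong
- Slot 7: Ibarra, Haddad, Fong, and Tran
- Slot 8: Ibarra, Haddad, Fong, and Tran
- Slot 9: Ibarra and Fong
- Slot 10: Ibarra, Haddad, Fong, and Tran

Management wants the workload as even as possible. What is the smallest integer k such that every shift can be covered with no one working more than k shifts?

4

With 4 pickers and 13 worker-slots to fill, someone must work at least ⌈13/4⌉ = 4 shifts, so k ≥ 4.
k = 4 works: Slot 1→Fong, Slot 2→Haddad, Slot 3→Ibarra+Haddad, Slot 4→Ibarra+Fong, Slot 5→Fong, Slot 6→Ibarra+Haddad, Slot 7→Haddad, Slot 8→Fong, Slot 9→Ibarra, Slot 10→Tran.
Loads: Ibarra 4, Haddad 4, Fong 4, Tran 1 — all ≤ 4.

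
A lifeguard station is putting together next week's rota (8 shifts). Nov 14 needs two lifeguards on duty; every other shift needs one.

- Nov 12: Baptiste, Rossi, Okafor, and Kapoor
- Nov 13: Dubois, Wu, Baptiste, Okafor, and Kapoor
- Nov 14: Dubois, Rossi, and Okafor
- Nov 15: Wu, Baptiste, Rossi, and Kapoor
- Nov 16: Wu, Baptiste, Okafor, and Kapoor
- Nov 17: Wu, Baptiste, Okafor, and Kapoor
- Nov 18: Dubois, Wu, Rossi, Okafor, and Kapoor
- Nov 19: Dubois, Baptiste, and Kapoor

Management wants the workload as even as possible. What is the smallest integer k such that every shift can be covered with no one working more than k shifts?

With 6 lifeguards and 9 worker-slots to fill, someone must work at least ⌈9/6⌉ = 2 shifts, so k ≥ 2.
k = 2 works: Nov 12→Baptiste, Nov 13→Okafor, Nov 14→Dubois+Rossi, Nov 15→Wu, Nov 16→Wu, Nov 17→Baptiste, Nov 18→Rossi, Nov 19→Dubois.
Loads: Dubois 2, Wu 2, Baptiste 2, Rossi 2, Okafor 1, Kapoor 0 — all ≤ 2.

2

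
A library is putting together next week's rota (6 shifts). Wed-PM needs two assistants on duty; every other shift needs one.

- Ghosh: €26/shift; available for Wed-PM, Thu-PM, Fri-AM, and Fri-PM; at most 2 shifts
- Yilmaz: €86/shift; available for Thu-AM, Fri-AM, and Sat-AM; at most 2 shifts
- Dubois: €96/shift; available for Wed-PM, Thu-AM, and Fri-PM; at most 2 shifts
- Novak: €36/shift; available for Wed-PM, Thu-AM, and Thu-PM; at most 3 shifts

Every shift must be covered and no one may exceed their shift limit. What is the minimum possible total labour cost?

€332

Sat-AM can only be covered by Yilmaz, so that assignment is forced.
Picking the cheapest available assistant for each shift independently would cost €262, but that ignores the shift limits.
An optimal schedule: Wed-PM→Ghosh+Novak, Thu-AM→Novak, Thu-PM→Novak, Fri-AM→Yilmaz, Fri-PM→Ghosh, Sat-AM→Yilmaz.
Total: 26 + 36 + 36 + 36 + 86 + 26 + 86 = €332.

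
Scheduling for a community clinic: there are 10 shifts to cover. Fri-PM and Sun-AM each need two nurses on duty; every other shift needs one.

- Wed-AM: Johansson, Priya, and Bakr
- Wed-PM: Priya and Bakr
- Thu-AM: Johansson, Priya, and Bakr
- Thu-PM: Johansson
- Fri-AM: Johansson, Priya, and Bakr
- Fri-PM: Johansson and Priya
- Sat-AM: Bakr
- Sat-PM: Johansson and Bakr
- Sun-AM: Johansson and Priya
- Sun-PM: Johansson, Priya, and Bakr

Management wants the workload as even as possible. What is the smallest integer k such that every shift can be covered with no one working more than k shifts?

4

With 3 nurses and 12 worker-slots to fill, someone must work at least ⌈12/3⌉ = 4 shifts, so k ≥ 4.
k = 4 works: Wed-AM→Priya, Wed-PM→Priya, Thu-AM→Bakr, Thu-PM→Johansson, Fri-AM→Bakr, Fri-PM→Johansson+Priya, Sat-AM→Bakr, Sat-PM→Johansson, Sun-AM→Johansson+Priya, Sun-PM→Bakr.
Loads: Johansson 4, Priya 4, Bakr 4 — all ≤ 4.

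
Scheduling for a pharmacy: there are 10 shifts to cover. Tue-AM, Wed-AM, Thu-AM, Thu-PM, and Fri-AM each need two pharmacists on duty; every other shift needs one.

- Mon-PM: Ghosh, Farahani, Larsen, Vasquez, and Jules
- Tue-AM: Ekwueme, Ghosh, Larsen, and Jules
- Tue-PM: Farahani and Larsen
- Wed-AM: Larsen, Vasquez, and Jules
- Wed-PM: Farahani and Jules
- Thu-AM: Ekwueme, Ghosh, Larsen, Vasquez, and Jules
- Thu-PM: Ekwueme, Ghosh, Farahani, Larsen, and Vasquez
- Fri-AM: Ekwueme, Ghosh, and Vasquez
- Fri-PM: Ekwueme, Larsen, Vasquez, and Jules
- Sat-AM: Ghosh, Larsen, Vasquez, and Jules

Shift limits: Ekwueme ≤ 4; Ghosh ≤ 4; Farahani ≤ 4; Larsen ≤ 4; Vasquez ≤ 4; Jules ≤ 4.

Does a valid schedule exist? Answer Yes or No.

One valid schedule: Mon-PM→Ghosh, Tue-AM→Ekwueme+Ghosh, Tue-PM→Farahani, Wed-AM→Larsen+Vasquez, Wed-PM→Farahani, Thu-AM→Ekwueme+Larsen, Thu-PM→Farahani+Larsen, Fri-AM→Ekwueme+Ghosh, Fri-PM→Ekwueme, Sat-AM→Ghosh.
Loads: Ekwueme 4/4, Ghosh 4/4, Farahani 3/4, Larsen 3/4, Vasquez 1/4, Jules 0/4 — all within limits.

Yes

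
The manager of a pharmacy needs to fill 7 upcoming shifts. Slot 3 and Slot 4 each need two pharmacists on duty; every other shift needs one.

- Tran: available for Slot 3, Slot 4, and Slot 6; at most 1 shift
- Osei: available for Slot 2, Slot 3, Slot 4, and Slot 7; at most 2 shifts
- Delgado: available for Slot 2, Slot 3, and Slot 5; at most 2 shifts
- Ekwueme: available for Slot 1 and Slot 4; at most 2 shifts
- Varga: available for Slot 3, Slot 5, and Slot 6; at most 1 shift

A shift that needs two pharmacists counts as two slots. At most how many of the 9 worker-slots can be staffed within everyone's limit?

8

Total capacity across all pharmacists is 1+2+2+2+1 = 8, and 9 slots are needed, so at most 8 can be filled.
An assignment achieving 8: Slot 1→Ekwueme, Slot 2→Osei, Slot 3→Delgado+Varga, Slot 4→Ekwueme, Slot 5→Delgado, Slot 6→Tran, Slot 7→Osei.
Loads: Tran 1/1, Osei 2/2, Delgado 2/2, Ekwueme 2/2, Varga 1/1.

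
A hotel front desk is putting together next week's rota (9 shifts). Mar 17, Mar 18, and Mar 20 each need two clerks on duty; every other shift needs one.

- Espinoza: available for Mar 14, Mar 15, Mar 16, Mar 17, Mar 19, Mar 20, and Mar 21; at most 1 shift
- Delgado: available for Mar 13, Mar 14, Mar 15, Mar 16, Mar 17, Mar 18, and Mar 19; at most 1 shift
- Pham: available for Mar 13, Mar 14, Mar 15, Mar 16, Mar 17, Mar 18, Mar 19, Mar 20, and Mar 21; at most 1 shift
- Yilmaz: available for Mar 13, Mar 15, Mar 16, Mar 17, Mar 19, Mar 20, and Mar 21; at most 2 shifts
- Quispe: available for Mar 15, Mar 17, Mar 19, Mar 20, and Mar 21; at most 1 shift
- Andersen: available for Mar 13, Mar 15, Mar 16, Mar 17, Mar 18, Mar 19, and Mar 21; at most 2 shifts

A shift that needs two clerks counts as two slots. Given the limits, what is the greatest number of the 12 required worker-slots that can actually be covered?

8

Total capacity across all clerks is 1+1+1+2+1+2 = 8, and 12 slots are needed, so at most 8 can be filled.
An assignment achieving 8: Mar 13→Yilmaz, Mar 14→Espinoza, Mar 16→Andersen, Mar 18→Delgado+Pham, Mar 20→Yilmaz+Quispe, Mar 21→Andersen.
Loads: Espinoza 1/1, Delgado 1/1, Pham 1/1, Yilmaz 2/2, Quispe 1/1, Andersen 2/2.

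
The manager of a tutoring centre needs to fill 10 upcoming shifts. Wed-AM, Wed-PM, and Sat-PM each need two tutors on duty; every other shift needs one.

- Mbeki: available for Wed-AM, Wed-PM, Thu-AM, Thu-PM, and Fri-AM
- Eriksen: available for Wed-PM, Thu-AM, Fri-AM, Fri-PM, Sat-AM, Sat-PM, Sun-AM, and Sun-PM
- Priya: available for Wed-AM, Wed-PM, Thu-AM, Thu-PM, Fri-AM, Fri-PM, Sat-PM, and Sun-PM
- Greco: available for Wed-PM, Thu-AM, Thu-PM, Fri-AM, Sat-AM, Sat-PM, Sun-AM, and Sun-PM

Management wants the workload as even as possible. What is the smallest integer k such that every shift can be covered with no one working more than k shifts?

With 4 tutors and 13 worker-slots to fill, someone must work at least ⌈13/4⌉ = 4 shifts, so k ≥ 4.
k = 4 works: Wed-AM→Mbeki+Priya, Wed-PM→Priya+Greco, Thu-AM→Mbeki, Thu-PM→Mbeki, Fri-AM→Mbeki, Fri-PM→Eriksen, Sat-AM→Eriksen, Sat-PM→Eriksen+Priya, Sun-AM→Eriksen, Sun-PM→Priya.
Loads: Mbeki 4, Eriksen 4, Priya 4, Greco 1 — all ≤ 4.

4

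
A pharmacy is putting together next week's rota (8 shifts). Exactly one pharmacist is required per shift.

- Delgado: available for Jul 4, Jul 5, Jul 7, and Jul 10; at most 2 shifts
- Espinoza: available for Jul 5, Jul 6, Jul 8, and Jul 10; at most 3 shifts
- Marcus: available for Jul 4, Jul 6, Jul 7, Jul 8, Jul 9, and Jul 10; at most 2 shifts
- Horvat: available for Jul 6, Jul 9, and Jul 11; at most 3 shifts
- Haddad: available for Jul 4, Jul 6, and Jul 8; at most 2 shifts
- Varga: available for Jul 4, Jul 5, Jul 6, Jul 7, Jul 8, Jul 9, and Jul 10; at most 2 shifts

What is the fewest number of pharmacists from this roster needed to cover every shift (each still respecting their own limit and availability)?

8 slots to fill and no one can take more than 3, so at least ⌈8/3⌉ = 3 pharmacists are needed.
Delgado, Espinoza, and Horvat alone can cover everything: Jul 4→Delgado, Jul 5→Espinoza, Jul 6→Horvat, Jul 7→Delgado, Jul 8→Espinoza, Jul 9→Horvat, Jul 10→Espinoza, Jul 11→Horvat.

3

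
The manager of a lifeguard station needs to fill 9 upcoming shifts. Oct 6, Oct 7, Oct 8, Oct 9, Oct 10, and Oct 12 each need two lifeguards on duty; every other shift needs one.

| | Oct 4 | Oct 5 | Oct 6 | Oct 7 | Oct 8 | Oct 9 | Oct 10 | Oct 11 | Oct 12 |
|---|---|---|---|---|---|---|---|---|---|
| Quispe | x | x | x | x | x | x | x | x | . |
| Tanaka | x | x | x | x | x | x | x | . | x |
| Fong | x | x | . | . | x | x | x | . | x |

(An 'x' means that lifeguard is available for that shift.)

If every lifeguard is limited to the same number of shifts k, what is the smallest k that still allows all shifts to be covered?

5

With 3 lifeguards and 15 worker-slots to fill, someone must work at least ⌈15/3⌉ = 5 shifts, so k ≥ 5.
k = 5 works: Oct 4→Quispe, Oct 5→Fong, Oct 6→Quispe+Tanaka, Oct 7→Quispe+Tanaka, Oct 8→Quispe+Fong, Oct 9→Tanaka+Fong, Oct 10→Tanaka+Fong, Oct 11→Quispe, Oct 12→Tanaka+Fong.
Loads: Quispe 5, Tanaka 5, Fong 5 — all ≤ 5.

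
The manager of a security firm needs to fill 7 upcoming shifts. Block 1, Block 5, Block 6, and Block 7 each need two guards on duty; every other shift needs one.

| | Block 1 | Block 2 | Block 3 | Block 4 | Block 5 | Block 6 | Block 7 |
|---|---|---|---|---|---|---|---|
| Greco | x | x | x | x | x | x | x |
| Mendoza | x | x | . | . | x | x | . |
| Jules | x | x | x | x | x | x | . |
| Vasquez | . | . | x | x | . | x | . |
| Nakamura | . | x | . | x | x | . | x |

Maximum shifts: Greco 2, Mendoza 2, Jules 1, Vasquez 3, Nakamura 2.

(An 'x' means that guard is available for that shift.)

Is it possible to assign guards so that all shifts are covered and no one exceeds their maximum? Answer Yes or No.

No

Shifts {Block 1, Block 2, Block 5, Block 6, Block 7} need 9 worker-slots in total, but the guards available for any of those shifts (Greco, Mendoza, Jules, Vasquez, and Nakamura) can supply at most 8 among them. So no valid schedule exists.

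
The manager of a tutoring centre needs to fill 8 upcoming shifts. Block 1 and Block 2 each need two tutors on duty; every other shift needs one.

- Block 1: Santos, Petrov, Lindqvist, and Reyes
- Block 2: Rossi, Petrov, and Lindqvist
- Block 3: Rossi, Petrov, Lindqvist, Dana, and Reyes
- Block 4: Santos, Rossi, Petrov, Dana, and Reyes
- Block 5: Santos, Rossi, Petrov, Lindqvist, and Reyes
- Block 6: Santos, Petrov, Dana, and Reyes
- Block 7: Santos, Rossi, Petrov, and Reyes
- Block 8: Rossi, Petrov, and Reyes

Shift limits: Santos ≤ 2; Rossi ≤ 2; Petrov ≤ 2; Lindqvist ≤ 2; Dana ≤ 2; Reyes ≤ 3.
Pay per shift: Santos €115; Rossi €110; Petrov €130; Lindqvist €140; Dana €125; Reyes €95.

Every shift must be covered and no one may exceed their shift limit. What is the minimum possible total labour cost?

€1115

Picking the cheapest available tutor for each shift independently would cost €1020, but that ignores the shift limits.
An optimal schedule: Block 1→Reyes+Santos, Block 2→Rossi+Petrov, Block 3→Dana, Block 4→Dana, Block 5→Santos, Block 6→Reyes, Block 7→Rossi, Block 8→Reyes.
Total: 95 + 115 + 110 + 130 + 125 + 125 + 115 + 95 + 110 + 95 = €1115.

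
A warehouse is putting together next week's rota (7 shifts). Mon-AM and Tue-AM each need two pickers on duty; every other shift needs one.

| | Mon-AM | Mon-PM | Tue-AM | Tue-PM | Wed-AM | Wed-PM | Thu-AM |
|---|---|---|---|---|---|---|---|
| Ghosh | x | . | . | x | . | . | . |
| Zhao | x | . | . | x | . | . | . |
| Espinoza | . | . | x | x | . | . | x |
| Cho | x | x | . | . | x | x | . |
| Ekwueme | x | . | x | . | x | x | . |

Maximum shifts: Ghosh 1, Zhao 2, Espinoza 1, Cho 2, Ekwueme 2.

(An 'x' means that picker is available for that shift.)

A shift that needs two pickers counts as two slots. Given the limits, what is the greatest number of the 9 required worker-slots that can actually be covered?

8

Total capacity across all pickers is 1+2+1+2+2 = 8, and 9 slots are needed, so at most 8 can be filled.
An assignment achieving 8: Mon-AM→Ghosh+Zhao, Mon-PM→Cho, Tue-AM→Ekwueme, Tue-PM→Zhao, Wed-AM→Cho, Wed-PM→Ekwueme, Thu-AM→Espinoza.
Loads: Ghosh 1/1, Zhao 2/2, Espinoza 1/1, Cho 2/2, Ekwueme 2/2.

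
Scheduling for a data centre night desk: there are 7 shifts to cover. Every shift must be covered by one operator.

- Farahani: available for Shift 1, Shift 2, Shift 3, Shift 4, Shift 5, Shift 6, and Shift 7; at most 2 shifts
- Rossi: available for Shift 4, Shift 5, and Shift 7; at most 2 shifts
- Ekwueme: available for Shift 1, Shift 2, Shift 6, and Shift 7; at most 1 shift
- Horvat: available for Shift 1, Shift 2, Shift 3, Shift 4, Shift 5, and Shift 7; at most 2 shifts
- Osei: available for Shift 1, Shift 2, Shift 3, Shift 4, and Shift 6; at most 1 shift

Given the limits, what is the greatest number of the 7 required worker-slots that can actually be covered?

7

Total capacity across all operators is 2+2+1+2+1 = 8, and 7 slots are needed, so at most 7 can be filled.
An assignment achieving 7: Shift 1→Horvat, Shift 2→Horvat, Shift 3→Farahani, Shift 4→Rossi, Shift 5→Farahani, Shift 6→Ekwueme, Shift 7→Rossi.
Loads: Farahani 2/2, Rossi 2/2, Ekwueme 1/1, Horvat 2/2, Osei 0/1.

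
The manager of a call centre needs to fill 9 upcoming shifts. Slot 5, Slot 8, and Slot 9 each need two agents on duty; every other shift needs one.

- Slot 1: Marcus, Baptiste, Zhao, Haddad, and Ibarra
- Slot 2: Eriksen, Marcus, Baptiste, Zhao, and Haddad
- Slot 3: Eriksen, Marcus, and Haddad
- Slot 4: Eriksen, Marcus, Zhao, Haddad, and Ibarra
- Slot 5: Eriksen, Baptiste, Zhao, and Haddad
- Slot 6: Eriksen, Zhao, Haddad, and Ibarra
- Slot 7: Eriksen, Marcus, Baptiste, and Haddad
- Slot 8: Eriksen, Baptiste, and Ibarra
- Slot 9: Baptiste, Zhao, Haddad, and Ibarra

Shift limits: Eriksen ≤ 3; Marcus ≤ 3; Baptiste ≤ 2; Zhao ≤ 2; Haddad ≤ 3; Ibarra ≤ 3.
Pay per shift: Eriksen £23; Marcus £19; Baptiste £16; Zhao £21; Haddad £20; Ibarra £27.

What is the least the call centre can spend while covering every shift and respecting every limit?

£237

Picking the cheapest available agent for each shift independently would cost £217, but that ignores the shift limits.
An optimal schedule: Slot 1→Marcus, Slot 2→Marcus, Slot 3→Marcus, Slot 4→Haddad, Slot 5→Zhao+Eriksen, Slot 6→Haddad, Slot 7→Baptiste, Slot 8→Baptiste+Eriksen, Slot 9→Haddad+Zhao.
Total: 19 + 19 + 19 + 20 + 21 + 23 + 20 + 16 + 16 + 23 + 20 + 21 = £237.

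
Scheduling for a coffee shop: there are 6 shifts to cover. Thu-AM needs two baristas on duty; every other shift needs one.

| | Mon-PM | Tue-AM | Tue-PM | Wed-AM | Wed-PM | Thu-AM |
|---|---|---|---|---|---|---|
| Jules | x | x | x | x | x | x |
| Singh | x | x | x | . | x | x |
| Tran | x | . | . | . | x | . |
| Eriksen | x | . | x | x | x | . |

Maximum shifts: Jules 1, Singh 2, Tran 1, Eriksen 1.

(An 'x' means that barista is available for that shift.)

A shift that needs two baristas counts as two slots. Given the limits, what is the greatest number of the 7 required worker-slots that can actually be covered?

Total capacity across all baristas is 1+2+1+1 = 5, and 7 slots are needed, so at most 5 can be filled.
An assignment achieving 5: Mon-PM→Tran, Tue-AM→Jules, Tue-PM→Singh, Wed-AM→Eriksen, Thu-AM→Singh.
Loads: Jules 1/1, Singh 2/2, Tran 1/1, Eriksen 1/1.

5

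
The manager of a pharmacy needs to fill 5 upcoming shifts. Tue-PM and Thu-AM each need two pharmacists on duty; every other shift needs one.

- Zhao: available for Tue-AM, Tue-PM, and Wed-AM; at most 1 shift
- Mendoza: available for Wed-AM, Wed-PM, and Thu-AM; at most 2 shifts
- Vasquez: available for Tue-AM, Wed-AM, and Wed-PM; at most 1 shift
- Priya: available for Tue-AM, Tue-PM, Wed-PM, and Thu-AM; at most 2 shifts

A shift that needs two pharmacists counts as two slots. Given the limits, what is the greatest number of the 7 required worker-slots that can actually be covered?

6

Total capacity across all pharmacists is 1+2+1+2 = 6, and 7 slots are needed, so at most 6 can be filled.
An assignment achieving 6: Tue-AM→Vasquez, Tue-PM→Zhao+Priya, Wed-AM→Mendoza, Thu-AM→Mendoza+Priya.
Loads: Zhao 1/1, Mendoza 2/2, Vasquez 1/1, Priya 2/2.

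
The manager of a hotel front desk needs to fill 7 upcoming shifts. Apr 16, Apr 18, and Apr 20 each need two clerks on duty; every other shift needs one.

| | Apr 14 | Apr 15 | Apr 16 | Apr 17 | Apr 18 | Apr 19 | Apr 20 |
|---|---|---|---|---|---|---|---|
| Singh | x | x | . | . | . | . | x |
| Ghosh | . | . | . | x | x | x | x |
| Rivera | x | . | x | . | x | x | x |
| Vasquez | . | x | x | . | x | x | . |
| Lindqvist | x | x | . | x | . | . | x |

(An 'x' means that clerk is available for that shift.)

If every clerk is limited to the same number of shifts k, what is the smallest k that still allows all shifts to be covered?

With 5 clerks and 10 worker-slots to fill, someone must work at least ⌈10/5⌉ = 2 shifts, so k ≥ 2.
k = 2 works: Apr 14→Singh, Apr 15→Lindqvist, Apr 16→Rivera+Vasquez, Apr 17→Ghosh, Apr 18→Ghosh+Rivera, Apr 19→Vasquez, Apr 20→Singh+Lindqvist.
Loads: Singh 2, Ghosh 2, Rivera 2, Vasquez 2, Lindqvist 2 — all ≤ 2.

2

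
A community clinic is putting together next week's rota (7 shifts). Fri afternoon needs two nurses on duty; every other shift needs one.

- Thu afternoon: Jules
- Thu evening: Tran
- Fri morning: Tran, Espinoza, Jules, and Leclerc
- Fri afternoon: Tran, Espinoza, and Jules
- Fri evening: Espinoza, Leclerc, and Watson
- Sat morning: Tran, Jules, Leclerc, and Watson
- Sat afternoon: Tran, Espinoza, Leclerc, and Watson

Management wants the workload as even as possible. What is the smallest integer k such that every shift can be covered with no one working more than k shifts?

With 5 nurses and 8 worker-slots to fill, someone must work at least ⌈8/5⌉ = 2 shifts, so k ≥ 2.
k = 2 works: Thu afternoon→Jules, Thu evening→Tran, Fri morning→Jules, Fri afternoon→Tran+Espinoza, Fri evening→Espinoza, Sat morning→Leclerc, Sat afternoon→Leclerc.
Loads: Tran 2, Espinoza 2, Jules 2, Leclerc 2, Watson 0 — all ≤ 2.

2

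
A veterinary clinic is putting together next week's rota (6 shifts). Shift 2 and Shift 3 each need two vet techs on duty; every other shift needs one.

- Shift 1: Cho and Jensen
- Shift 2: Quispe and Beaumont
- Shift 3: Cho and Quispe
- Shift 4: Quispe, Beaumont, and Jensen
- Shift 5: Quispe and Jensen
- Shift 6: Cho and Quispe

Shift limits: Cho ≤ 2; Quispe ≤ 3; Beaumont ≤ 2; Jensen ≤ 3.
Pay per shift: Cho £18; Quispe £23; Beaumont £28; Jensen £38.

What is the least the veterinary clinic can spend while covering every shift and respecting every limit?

Shift 2 can only be covered by Quispe and Beaumont, so that assignment is forced.
Shift 3 can only be covered by Cho and Quispe, so that assignment is forced.
Picking the cheapest available vet tech for each shift independently would cost £174, but that ignores the shift limits.
An optimal schedule: Shift 1→Cho, Shift 2→Quispe+Beaumont, Shift 3→Cho+Quispe, Shift 4→Beaumont, Shift 5→Jensen, Shift 6→Quispe.
Total: 18 + 23 + 28 + 18 + 23 + 28 + 38 + 23 = £199.

£199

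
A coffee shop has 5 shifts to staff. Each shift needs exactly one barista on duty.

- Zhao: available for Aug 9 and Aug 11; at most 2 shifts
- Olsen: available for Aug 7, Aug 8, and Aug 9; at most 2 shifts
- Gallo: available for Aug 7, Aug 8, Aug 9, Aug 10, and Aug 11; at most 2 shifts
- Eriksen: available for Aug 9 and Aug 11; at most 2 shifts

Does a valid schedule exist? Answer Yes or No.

Aug 10 can only be covered by Gallo, so that assignment is forced.
One valid schedule: Aug 7→Olsen, Aug 8→Olsen, Aug 9→Zhao, Aug 10→Gallo, Aug 11→Zhao.
Loads: Zhao 2/2, Olsen 2/2, Gallo 1/2, Eriksen 0/2 — all within limits.

Yes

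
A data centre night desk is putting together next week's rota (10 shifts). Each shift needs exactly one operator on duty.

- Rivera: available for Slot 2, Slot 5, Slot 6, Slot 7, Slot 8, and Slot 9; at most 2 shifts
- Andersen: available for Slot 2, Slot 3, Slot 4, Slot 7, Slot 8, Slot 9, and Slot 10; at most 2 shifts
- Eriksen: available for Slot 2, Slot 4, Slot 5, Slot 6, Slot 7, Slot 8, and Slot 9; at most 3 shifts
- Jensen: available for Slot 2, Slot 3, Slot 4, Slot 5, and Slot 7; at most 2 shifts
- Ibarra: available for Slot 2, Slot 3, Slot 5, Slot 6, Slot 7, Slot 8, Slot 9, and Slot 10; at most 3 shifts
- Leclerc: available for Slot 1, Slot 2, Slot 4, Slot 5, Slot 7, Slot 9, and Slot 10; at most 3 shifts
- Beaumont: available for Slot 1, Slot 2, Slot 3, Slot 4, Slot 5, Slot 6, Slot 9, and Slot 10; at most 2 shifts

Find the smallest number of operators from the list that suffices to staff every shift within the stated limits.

4

10 slots to fill and no one can take more than 3, so at least ⌈10/3⌉ = 4 operators are needed.
Rivera, Andersen, Eriksen, and Leclerc alone can cover everything: Slot 1→Leclerc, Slot 2→Eriksen, Slot 3→Andersen, Slot 4→Eriksen, Slot 5→Rivera, Slot 6→Rivera, Slot 7→Leclerc, Slot 8→Eriksen, Slot 9→Leclerc, Slot 10→Andersen.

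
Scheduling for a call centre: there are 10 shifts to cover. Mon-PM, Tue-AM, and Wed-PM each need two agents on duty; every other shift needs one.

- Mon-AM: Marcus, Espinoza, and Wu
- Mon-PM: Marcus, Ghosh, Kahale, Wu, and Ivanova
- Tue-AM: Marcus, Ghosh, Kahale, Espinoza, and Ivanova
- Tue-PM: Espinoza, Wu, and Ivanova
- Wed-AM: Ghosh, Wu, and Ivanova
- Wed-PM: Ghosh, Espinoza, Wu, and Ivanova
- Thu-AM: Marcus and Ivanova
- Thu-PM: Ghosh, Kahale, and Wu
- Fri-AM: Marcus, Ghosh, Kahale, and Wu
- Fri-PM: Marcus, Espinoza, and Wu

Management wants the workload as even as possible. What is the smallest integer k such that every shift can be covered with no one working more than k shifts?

3

With 6 agents and 13 worker-slots to fill, someone must work at least ⌈13/6⌉ = 3 shifts, so k ≥ 3.
k = 3 works: Mon-AM→Marcus, Mon-PM→Kahale+Wu, Tue-AM→Kahale+Espinoza, Tue-PM→Espinoza, Wed-AM→Ghosh, Wed-PM→Espinoza+Wu, Thu-AM→Marcus, Thu-PM→Ghosh, Fri-AM→Ghosh, Fri-PM→Marcus.
Loads: Marcus 3, Ghosh 3, Kahale 2, Espinoza 3, Wu 2, Ivanova 0 — all ≤ 3.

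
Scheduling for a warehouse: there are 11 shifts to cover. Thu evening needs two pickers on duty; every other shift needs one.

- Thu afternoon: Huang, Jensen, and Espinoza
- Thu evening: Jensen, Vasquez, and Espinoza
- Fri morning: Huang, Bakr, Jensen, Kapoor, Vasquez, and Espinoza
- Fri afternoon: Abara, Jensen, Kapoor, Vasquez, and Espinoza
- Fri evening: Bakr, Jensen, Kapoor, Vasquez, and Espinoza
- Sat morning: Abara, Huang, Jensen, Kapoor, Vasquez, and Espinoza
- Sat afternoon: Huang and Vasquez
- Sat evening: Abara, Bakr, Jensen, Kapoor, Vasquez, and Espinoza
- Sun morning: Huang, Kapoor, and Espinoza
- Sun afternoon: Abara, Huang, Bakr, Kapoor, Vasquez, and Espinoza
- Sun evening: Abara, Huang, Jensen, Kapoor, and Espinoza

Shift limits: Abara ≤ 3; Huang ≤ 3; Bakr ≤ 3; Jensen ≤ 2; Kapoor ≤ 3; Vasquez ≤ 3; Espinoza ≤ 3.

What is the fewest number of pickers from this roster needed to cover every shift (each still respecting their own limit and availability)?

12 slots to fill and no one can take more than 3, so at least ⌈12/3⌉ = 4 pickers are needed.
Abara, Huang, Vasquez, and Espinoza alone can cover everything: Thu afternoon→Huang, Thu evening→Vasquez+Espinoza, Fri morning→Vasquez, Fri afternoon→Abara, Fri evening→Vasquez, Sat morning→Espinoza, Sat afternoon→Huang, Sat evening→Abara, Sun morning→Huang, Sun afternoon→Espinoza, Sun evening→Abara.

4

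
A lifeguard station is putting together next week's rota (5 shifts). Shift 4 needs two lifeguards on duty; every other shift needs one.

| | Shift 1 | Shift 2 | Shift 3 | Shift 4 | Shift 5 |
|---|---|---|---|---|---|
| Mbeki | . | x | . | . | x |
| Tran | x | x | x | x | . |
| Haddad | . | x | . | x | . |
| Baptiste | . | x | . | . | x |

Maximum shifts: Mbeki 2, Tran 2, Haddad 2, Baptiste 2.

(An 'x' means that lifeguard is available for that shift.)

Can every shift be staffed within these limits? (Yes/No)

Total capacity is 8 and 6 slots are needed, so capacity alone doesn't rule it out.
Shifts {Shift 1, Shift 3, Shift 4} need 4 worker-slots in total, but the lifeguards available for any of those shifts (Tran and Haddad) can supply at most 3 among them. So no valid schedule exists.

No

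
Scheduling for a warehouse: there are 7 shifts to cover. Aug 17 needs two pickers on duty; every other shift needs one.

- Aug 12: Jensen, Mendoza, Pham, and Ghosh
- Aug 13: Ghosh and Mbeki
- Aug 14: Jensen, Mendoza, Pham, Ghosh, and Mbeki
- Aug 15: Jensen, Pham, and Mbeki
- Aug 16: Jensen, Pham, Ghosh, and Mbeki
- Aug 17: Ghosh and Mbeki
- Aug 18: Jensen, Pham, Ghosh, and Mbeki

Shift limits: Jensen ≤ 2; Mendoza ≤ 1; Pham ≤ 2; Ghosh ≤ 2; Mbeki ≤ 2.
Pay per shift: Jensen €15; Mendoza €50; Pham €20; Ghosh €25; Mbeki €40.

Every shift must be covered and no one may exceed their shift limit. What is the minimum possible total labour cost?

€200

Aug 17 can only be covered by Ghosh and Mbeki, so that assignment is forced.
Picking the cheapest available picker for each shift independently would cost €165, but that ignores the shift limits.
An optimal schedule: Aug 12→Jensen, Aug 13→Ghosh, Aug 14→Mbeki, Aug 15→Jensen, Aug 16→Pham, Aug 17→Ghosh+Mbeki, Aug 18→Pham.
Total: 15 + 25 + 40 + 15 + 20 + 25 + 40 + 20 = €200.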